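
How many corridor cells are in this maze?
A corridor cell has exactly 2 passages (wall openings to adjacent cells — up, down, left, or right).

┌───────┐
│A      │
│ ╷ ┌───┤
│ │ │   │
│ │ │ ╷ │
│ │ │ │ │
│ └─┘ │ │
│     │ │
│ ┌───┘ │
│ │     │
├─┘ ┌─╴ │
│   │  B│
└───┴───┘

Counting cells with exactly 2 passages:
Total corridor cells: 16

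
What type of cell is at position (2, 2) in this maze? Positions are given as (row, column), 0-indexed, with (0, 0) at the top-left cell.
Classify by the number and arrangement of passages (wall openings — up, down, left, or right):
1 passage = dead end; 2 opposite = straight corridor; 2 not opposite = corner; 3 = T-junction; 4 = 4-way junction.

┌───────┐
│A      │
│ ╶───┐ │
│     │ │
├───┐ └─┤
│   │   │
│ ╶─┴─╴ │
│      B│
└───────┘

Checking cell at (2, 2):
Number of passages: 2
Cell type: corner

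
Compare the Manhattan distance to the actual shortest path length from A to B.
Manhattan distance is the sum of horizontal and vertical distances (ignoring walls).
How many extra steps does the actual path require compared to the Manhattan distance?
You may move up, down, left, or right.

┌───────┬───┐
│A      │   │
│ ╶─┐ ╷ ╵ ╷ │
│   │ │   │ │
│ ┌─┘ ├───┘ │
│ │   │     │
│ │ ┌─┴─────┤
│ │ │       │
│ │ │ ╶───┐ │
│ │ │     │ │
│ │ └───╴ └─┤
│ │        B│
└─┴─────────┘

Manhattan distance: |5 - 0| + |5 - 0| = 10
Actual path length: 12
Extra steps: 12 - 10 = 2

Solution:

┌───────┬───┐
│A → ↓  │   │
│ ╶─┐ ╷ ╵ ╷ │
│   │↓│   │ │
│ ┌─┘ ├───┘ │
│ │↓ ↲│     │
│ │ ┌─┴─────┤
│ │↓│       │
│ │ │ ╶───┐ │
│ │↓│     │ │
│ │ └───╴ └─┤
│ │↳ → → → B│
└─┴─────────┘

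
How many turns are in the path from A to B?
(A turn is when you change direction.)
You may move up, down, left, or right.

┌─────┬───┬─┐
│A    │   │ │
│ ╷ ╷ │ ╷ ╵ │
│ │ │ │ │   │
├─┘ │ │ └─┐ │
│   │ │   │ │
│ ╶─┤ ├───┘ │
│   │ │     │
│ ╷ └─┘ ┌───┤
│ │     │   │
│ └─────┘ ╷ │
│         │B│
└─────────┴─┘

Directions: right, down, down, left, down, down, down, right, right, right, right, up, right, down
Number of turns: 7

Solution:

┌─────┬───┬─┐
│A ↓  │   │ │
│ ╷ ╷ │ ╷ ╵ │
│ │↓│ │ │   │
├─┘ │ │ └─┐ │
│↓ ↲│ │   │ │
│ ╶─┤ ├───┘ │
│↓  │ │     │
│ ╷ └─┘ ┌───┤
│↓│     │↱ ↓│
│ └─────┘ ╷ │
│↳ → → → ↑│B│
└─────────┴─┘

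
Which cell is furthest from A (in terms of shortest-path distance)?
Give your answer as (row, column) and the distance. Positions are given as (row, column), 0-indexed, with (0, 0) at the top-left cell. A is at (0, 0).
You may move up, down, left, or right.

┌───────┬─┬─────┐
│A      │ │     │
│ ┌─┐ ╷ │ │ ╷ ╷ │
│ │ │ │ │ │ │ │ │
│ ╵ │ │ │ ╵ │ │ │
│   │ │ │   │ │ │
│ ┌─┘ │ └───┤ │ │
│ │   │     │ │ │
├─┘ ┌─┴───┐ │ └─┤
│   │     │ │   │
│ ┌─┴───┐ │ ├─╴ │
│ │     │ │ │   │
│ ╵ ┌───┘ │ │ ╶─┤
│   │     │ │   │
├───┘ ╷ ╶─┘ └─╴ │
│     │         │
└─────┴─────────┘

Computing BFS distances from A to all cells:
Furthest cell: (0, 4)
Distance: 30 steps

Path from A to the furthest cell:

┌───────┬─┬─────┐
│A → → ↓│B│↓ ↰  │
│ ┌─┐ ╷ │ │ ╷ ╷ │
│ │ │ │↓│↑│↓│↑│ │
│ ╵ │ │ │ ╵ │ │ │
│   │ │↓│↑ ↲│↑│ │
│ ┌─┘ │ └───┤ │ │
│ │   │↳ → ↓│↑│ │
├─┘ ┌─┴───┐ │ └─┤
│   │     │↓│↑ ↰│
│ ┌─┴───┐ │ ├─╴ │
│ │     │ │↓│↱ ↑│
│ ╵ ┌───┘ │ │ ╶─┤
│   │     │↓│↑ ↰│
├───┘ ╷ ╶─┘ └─╴ │
│     │    ↳ → ↑│
└─────┴─────────┘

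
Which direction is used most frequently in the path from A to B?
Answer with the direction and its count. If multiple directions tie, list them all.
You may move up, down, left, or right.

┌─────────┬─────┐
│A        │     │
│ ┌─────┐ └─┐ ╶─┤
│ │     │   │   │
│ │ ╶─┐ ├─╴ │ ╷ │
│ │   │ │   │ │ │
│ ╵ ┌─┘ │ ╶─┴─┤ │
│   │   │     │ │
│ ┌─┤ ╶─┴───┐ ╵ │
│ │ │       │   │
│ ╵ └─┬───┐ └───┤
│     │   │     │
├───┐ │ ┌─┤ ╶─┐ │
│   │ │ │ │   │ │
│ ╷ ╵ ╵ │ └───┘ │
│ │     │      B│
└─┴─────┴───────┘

Directions: down, down, down, right, up, up, right, right, down, down, left, down, right, right, right, down, right, right, down, down
Counts: {'down': 9, 'right': 8, 'up': 2, 'left': 1}
Most common: down (9 times)

Solution:

┌─────────┬─────┐
│A        │     │
│ ┌─────┐ └─┐ ╶─┤
│↓│↱ → ↓│   │   │
│ │ ╶─┐ ├─╴ │ ╷ │
│↓│↑  │↓│   │ │ │
│ ╵ ┌─┘ │ ╶─┴─┤ │
│↳ ↑│↓ ↲│     │ │
│ ┌─┤ ╶─┴───┐ ╵ │
│ │ │↳ → → ↓│   │
│ ╵ └─┬───┐ └───┤
│     │   │↳ → ↓│
├───┐ │ ┌─┤ ╶─┐ │
│   │ │ │ │   │↓│
│ ╷ ╵ ╵ │ └───┘ │
│ │     │      B│
└─┴─────┴───────┘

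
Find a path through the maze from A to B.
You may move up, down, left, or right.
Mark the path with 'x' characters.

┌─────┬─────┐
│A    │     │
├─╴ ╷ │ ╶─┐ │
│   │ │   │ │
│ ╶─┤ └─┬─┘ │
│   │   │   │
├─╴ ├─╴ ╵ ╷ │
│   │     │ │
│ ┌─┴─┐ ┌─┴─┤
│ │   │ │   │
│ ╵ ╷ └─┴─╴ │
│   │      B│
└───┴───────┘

Finding the shortest path through the maze:
Path length: 16 steps
Directions: right → down → left → down → right → down → left → down → down → right → up → right → down → right → right → right

Solution:

┌─────┬─────┐
│A x  │     │
├─╴ ╷ │ ╶─┐ │
│x x│ │   │ │
│ ╶─┤ └─┬─┘ │
│x x│   │   │
├─╴ ├─╴ ╵ ╷ │
│x x│     │ │
│ ┌─┴─┐ ┌─┴─┤
│x│x x│ │   │
│ ╵ ╷ └─┴─╴ │
│x x│x x x B│
└───┴───────┘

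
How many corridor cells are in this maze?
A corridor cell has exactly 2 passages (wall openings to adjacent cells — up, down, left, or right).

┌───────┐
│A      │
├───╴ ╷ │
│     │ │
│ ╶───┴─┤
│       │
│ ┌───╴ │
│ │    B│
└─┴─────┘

Counting cells with exactly 2 passages:
Total corridor cells: 10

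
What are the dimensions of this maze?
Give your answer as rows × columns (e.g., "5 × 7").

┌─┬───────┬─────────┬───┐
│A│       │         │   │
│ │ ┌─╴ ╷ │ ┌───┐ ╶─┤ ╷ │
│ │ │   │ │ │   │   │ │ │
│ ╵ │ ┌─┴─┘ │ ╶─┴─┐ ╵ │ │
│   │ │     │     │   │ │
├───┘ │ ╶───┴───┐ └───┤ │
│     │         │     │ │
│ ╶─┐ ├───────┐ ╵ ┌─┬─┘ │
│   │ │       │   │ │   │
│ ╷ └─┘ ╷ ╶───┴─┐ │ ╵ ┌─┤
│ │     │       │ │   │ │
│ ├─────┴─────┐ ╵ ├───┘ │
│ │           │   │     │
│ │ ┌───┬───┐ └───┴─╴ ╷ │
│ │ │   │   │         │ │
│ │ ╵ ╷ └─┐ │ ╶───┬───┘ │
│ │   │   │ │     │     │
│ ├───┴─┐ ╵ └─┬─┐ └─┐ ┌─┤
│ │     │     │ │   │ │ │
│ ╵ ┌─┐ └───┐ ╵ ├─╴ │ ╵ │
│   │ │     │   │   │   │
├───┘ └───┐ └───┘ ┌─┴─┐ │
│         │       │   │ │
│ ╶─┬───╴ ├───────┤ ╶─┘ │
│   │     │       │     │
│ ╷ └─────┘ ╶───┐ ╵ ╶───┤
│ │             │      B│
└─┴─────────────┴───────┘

Counting the maze dimensions:
Rows (vertical): 14
Columns (horizontal): 12
Dimensions: 14 × 12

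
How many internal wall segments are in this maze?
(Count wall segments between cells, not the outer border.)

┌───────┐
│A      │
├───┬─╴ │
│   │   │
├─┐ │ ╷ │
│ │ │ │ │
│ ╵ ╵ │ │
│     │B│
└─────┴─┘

Counting internal wall segments:
Total internal walls: 9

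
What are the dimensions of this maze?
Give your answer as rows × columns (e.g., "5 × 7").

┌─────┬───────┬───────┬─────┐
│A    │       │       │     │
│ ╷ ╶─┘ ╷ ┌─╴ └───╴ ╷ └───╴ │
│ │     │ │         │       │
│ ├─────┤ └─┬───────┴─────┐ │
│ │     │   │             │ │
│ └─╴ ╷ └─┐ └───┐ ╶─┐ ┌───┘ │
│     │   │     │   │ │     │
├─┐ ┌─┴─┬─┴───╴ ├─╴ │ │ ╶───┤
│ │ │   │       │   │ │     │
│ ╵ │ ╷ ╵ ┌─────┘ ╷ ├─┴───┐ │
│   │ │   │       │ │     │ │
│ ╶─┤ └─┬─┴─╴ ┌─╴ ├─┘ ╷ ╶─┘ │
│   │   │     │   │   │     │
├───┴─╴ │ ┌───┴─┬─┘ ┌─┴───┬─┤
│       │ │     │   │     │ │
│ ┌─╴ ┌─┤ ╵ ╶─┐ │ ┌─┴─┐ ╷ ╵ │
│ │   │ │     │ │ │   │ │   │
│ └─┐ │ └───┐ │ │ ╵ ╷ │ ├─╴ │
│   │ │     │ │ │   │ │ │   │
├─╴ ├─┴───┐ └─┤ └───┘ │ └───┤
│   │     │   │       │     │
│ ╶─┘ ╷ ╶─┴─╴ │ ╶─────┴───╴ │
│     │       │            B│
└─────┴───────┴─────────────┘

Counting the maze dimensions:
Rows (vertical): 12
Columns (horizontal): 14
Dimensions: 12 × 14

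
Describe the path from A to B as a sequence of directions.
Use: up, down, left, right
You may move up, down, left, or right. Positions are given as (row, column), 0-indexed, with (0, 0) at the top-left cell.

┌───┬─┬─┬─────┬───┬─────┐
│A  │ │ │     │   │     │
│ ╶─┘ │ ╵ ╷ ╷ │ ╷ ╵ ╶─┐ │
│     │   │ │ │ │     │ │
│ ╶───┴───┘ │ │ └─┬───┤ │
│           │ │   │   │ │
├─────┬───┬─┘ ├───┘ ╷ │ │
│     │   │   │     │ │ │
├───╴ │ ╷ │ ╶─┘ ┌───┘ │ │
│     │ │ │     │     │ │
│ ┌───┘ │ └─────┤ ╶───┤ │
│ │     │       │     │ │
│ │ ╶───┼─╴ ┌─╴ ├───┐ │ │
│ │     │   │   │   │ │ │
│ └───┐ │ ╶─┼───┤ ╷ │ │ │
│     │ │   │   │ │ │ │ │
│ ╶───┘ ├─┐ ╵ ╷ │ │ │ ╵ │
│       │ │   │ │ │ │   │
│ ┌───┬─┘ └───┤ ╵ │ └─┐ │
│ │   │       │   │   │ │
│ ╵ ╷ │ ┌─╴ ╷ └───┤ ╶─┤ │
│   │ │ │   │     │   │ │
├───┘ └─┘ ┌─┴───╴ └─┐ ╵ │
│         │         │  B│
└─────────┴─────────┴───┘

Finding the path and converting it to directions:
Path through cells: (0,0) → (1,0) → (2,0) → (2,1) → (2,2) → (2,3) → (2,4) → (2,5) → (1,5) → (0,5) → (0,6) → (1,6) → (2,6) → (3,6) → (3,5) → (4,5) → (4,6) → (4,7) → (3,7) → (3,8) → (3,9) → (2,9) → (2,10) → (3,10) → (4,10) → (4,9) → (4,8) → (5,8) → (5,9) → (5,10) → (6,10) → (7,10) → (8,10) → (8,11) → (9,11) → (10,11) → (11,11)
Directions: down, down, right, right, right, right, right, up, up, right, down, down, down, left, down, right, right, up, right, right, up, right, down, down, left, left, down, right, right, down, down, down, right, down, down, down

Solution:

┌───┬─┬─┬─────┬───┬─────┐
│A  │ │ │  ↱ ↓│   │     │
│ ╶─┘ │ ╵ ╷ ╷ │ ╷ ╵ ╶─┐ │
│↓    │   │↑│↓│ │     │ │
│ ╶───┴───┘ │ │ └─┬───┤ │
│↳ → → → → ↑│↓│   │↱ ↓│ │
├─────┬───┬─┘ ├───┘ ╷ │ │
│     │   │↓ ↲│↱ → ↑│↓│ │
├───╴ │ ╷ │ ╶─┘ ┌───┘ │ │
│     │ │ │↳ → ↑│↓ ← ↲│ │
│ ┌───┘ │ └─────┤ ╶───┤ │
│ │     │       │↳ → ↓│ │
│ │ ╶───┼─╴ ┌─╴ ├───┐ │ │
│ │     │   │   │   │↓│ │
│ └───┐ │ ╶─┼───┤ ╷ │ │ │
│     │ │   │   │ │ │↓│ │
│ ╶───┘ ├─┐ ╵ ╷ │ │ │ ╵ │
│       │ │   │ │ │ │↳ ↓│
│ ┌───┬─┘ └───┤ ╵ │ └─┐ │
│ │   │       │   │   │↓│
│ ╵ ╷ │ ┌─╴ ╷ └───┤ ╶─┤ │
│   │ │ │   │     │   │↓│
├───┘ └─┘ ┌─┴───╴ └─┐ ╵ │
│         │         │  B│
└─────────┴─────────┴───┘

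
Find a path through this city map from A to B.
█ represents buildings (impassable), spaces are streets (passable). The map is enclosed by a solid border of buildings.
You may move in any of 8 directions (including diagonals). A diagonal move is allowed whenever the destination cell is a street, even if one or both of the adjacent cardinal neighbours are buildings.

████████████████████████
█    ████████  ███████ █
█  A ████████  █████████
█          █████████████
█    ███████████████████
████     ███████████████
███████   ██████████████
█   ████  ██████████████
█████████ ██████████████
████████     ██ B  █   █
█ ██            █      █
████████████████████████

Finding the shortest path from A to B:
Movement: 8-directional
Path length: 14 steps
Directions: down → down-right → down-right → right → down-right → down-right → down-right → down-right → right → right → down-right → right → right → up-right

Solution:

████████████████████████
█    ████████  ███████ █
█  A ████████  █████████
█  ↘       █████████████
█   ↘███████████████████
████ →↘  ███████████████
███████↘  ██████████████
█   ████↘ ██████████████
█████████↘██████████████
████████  →→↘██ B  █   █
█ ██         →→↗█      █
████████████████████████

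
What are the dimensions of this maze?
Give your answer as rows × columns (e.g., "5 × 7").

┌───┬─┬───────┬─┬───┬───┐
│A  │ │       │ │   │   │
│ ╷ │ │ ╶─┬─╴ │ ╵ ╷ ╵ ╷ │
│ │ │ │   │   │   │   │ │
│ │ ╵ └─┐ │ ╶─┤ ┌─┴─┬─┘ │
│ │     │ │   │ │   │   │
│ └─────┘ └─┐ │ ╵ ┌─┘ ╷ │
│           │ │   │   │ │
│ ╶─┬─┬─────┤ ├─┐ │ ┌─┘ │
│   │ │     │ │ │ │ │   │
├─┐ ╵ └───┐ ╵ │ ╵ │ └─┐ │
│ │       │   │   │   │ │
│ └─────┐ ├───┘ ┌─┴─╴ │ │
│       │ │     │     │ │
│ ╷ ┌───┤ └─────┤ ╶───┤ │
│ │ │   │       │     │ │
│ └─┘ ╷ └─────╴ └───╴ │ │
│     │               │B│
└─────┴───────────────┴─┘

Counting the maze dimensions:
Rows (vertical): 9
Columns (horizontal): 12
Dimensions: 9 × 12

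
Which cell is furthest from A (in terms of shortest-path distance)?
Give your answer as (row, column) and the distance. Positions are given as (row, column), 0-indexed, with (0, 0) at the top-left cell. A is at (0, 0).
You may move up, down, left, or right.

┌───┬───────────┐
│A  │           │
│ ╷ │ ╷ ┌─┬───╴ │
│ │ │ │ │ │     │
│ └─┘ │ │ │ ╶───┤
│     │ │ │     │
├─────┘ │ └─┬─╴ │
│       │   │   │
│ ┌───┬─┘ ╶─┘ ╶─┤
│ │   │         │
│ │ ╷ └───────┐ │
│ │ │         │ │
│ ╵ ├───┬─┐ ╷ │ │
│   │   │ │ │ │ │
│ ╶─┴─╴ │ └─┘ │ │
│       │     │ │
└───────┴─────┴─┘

Computing BFS distances from A to all cells:
Furthest cell: (6, 4)
Distance: 30 steps

Path from A to the furthest cell:

┌───┬───────────┐
│A  │↱ ↓        │
│ ╷ │ ╷ ┌─┬───╴ │
│↓│ │↑│↓│ │     │
│ └─┘ │ │ │ ╶───┤
│↳ → ↑│↓│ │     │
├─────┘ │ └─┬─╴ │
│↓ ← ← ↲│   │   │
│ ┌───┬─┘ ╶─┘ ╶─┤
│↓│↱ ↓│         │
│ │ ╷ └───────┐ │
│↓│↑│↳ → → → ↓│ │
│ ╵ ├───┬─┐ ╷ │ │
│↳ ↑│   │B│ │↓│ │
│ ╶─┴─╴ │ └─┘ │ │
│       │↑ ← ↲│ │
└───────┴─────┴─┘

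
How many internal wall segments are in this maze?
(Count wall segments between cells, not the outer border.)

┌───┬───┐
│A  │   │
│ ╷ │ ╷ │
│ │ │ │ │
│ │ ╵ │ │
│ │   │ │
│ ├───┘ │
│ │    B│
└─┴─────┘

Counting internal wall segments:
Total internal walls: 9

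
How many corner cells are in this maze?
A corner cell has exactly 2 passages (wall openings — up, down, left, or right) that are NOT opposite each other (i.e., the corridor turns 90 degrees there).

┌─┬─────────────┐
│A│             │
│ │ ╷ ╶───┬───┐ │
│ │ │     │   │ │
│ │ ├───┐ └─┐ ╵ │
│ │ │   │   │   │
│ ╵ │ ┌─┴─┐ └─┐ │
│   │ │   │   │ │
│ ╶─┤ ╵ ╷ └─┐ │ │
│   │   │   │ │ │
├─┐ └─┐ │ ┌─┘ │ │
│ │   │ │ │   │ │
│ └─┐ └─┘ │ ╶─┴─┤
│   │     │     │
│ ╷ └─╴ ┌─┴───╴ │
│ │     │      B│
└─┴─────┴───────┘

Counting corner cells (2 non-opposite passages):
Total corners: 29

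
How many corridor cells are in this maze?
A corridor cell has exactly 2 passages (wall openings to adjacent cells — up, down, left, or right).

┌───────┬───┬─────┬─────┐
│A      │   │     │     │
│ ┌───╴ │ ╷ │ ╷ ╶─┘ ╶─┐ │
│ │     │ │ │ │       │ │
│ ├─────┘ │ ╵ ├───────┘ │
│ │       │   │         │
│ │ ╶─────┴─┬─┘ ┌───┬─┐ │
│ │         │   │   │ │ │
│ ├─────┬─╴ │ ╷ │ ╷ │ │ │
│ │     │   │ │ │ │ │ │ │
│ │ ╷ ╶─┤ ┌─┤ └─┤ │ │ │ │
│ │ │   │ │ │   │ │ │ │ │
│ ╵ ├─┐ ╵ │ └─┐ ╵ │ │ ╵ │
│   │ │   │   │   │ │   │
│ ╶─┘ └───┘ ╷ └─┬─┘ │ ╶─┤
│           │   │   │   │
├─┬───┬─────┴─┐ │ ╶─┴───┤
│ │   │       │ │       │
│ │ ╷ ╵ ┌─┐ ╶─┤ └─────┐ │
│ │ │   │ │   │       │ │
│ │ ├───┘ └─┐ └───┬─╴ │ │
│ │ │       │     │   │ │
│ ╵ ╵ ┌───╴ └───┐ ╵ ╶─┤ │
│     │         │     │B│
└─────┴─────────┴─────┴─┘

Counting cells with exactly 2 passages:
Total corridor cells: 114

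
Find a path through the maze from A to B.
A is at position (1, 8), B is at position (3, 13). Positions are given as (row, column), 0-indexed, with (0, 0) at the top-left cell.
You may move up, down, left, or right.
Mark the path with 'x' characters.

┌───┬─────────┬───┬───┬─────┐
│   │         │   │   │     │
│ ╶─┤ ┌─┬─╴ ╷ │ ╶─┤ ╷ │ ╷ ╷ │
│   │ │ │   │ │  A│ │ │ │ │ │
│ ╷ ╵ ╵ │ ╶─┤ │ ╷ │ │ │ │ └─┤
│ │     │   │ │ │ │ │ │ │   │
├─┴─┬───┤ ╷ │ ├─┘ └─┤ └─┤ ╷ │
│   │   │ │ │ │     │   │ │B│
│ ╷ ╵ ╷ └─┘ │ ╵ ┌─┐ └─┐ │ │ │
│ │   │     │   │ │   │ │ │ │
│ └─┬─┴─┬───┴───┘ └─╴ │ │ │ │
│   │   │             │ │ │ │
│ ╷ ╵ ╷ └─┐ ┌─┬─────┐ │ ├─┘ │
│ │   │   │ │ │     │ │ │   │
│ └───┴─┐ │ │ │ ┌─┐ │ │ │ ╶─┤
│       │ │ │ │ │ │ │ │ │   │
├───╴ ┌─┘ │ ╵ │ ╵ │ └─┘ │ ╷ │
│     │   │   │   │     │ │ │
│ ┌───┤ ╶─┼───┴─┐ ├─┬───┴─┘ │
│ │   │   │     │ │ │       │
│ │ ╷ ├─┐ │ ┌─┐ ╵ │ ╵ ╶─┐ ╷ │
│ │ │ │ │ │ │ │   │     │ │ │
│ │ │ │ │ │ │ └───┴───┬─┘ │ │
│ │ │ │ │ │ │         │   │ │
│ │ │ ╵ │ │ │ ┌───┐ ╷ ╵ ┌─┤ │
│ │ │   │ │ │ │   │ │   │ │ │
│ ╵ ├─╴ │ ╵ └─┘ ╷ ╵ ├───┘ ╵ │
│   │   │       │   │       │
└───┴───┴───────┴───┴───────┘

Finding the shortest path from (1, 8) to (3, 13):
Path length: 67 steps
Directions: down → down → left → down → left → up → up → up → up → left → down → left → down → right → down → down → left → left → up → left → down → left → up → left → down → down → right → down → right → up → right → down → right → down → down → left → down → right → down → down → down → down → right → right → right → up → right → down → right → up → up → right → down → right → up → right → up → up → right → up → up → left → up → right → up → up → up

Solution:

┌───┬─────────┬───┬───┬─────┐
│   │      x x│   │   │     │
│ ╶─┤ ┌─┬─╴ ╷ │ ╶─┤ ╷ │ ╷ ╷ │
│   │ │ │x x│x│  A│ │ │ │ │ │
│ ╷ ╵ ╵ │ ╶─┤ │ ╷ │ │ │ │ └─┤
│ │     │x x│x│ │x│ │ │ │   │
├─┴─┬───┤ ╷ │ ├─┘ └─┤ └─┤ ╷ │
│x x│x x│ │x│x│x x  │   │ │B│
│ ╷ ╵ ╷ └─┘ │ ╵ ┌─┐ └─┐ │ │ │
│x│x x│x x x│x x│ │   │ │ │x│
│ └─┬─┴─┬───┴───┘ └─╴ │ │ │ │
│x x│x x│             │ │ │x│
│ ╷ ╵ ╷ └─┐ ┌─┬─────┐ │ ├─┘ │
│ │x x│x x│ │ │     │ │ │x x│
│ └───┴─┐ │ │ │ ┌─┐ │ │ │ ╶─┤
│       │x│ │ │ │ │ │ │ │x x│
├───╴ ┌─┘ │ ╵ │ ╵ │ └─┘ │ ╷ │
│     │x x│   │   │     │ │x│
│ ┌───┤ ╶─┼───┴─┐ ├─┬───┴─┘ │
│ │   │x x│     │ │ │    x x│
│ │ ╷ ├─┐ │ ┌─┐ ╵ │ ╵ ╶─┐ ╷ │
│ │ │ │ │x│ │ │   │     │x│ │
│ │ │ │ │ │ │ └───┴───┬─┘ │ │
│ │ │ │ │x│ │      x x│x x│ │
│ │ │ ╵ │ │ │ ┌───┐ ╷ ╵ ┌─┤ │
│ │ │   │x│ │ │x x│x│x x│ │ │
│ ╵ ├─╴ │ ╵ └─┘ ╷ ╵ ├───┘ ╵ │
│   │   │x x x x│x x│       │
└───┴───┴───────┴───┴───────┘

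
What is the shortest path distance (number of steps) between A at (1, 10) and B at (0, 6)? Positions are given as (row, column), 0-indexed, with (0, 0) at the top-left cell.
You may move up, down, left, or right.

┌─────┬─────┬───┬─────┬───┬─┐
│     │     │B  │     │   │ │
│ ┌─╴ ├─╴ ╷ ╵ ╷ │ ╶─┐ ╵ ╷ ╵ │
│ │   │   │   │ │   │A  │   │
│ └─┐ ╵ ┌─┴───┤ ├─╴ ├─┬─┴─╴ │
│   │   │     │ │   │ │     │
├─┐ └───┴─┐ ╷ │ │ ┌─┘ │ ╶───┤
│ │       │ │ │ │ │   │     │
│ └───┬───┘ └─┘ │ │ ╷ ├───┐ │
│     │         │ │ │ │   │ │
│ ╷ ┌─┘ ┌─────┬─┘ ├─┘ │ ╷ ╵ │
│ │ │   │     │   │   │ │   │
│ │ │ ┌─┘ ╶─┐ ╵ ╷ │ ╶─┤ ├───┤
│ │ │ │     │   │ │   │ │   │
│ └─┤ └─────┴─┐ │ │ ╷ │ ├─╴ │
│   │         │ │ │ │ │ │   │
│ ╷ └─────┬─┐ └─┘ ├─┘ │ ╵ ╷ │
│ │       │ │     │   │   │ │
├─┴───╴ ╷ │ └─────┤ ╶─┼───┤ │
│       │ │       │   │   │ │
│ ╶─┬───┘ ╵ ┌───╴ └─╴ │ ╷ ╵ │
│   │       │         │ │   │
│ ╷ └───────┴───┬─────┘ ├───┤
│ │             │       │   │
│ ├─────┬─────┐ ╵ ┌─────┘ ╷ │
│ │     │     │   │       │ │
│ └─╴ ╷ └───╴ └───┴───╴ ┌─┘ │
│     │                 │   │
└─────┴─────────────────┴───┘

Finding path from (1, 10) to (0, 6):
Path: (1,10) → (0,10) → (0,9) → (0,8) → (1,8) → (1,9) → (2,9) → (2,8) → (3,8) → (4,8) → (5,8) → (6,8) → (7,8) → (8,8) → (8,7) → (8,6) → (7,6) → (7,5) → (7,4) → (7,3) → (7,2) → (6,2) → (5,2) → (5,3) → (4,3) → (4,4) → (4,5) → (4,6) → (4,7) → (3,7) → (2,7) → (1,7) → (0,7) → (0,6)
Distance: 33 steps

Solution:

┌─────┬─────┬───┬─────┬───┬─┐
│     │     │B ↰│↓ ← ↰│   │ │
│ ┌─╴ ├─╴ ╷ ╵ ╷ │ ╶─┐ ╵ ╷ ╵ │
│ │   │   │   │↑│↳ ↓│A  │   │
│ └─┐ ╵ ┌─┴───┤ ├─╴ ├─┬─┴─╴ │
│   │   │     │↑│↓ ↲│ │     │
├─┐ └───┴─┐ ╷ │ │ ┌─┘ │ ╶───┤
│ │       │ │ │↑│↓│   │     │
│ └───┬───┘ └─┘ │ │ ╷ ├───┐ │
│     │↱ → → → ↑│↓│ │ │   │ │
│ ╷ ┌─┘ ┌─────┬─┘ ├─┘ │ ╷ ╵ │
│ │ │↱ ↑│     │  ↓│   │ │   │
│ │ │ ┌─┘ ╶─┐ ╵ ╷ │ ╶─┤ ├───┤
│ │ │↑│     │   │↓│   │ │   │
│ └─┤ └─────┴─┐ │ │ ╷ │ ├─╴ │
│   │↑ ← ← ← ↰│ │↓│ │ │ │   │
│ ╷ └─────┬─┐ └─┘ ├─┘ │ ╵ ╷ │
│ │       │ │↑ ← ↲│   │   │ │
├─┴───╴ ╷ │ └─────┤ ╶─┼───┤ │
│       │ │       │   │   │ │
│ ╶─┬───┘ ╵ ┌───╴ └─╴ │ ╷ ╵ │
│   │       │         │ │   │
│ ╷ └───────┴───┬─────┘ ├───┤
│ │             │       │   │
│ ├─────┬─────┐ ╵ ┌─────┘ ╷ │
│ │     │     │   │       │ │
│ └─╴ ╷ └───╴ └───┴───╴ ┌─┘ │
│     │                 │   │
└─────┴─────────────────┴───┘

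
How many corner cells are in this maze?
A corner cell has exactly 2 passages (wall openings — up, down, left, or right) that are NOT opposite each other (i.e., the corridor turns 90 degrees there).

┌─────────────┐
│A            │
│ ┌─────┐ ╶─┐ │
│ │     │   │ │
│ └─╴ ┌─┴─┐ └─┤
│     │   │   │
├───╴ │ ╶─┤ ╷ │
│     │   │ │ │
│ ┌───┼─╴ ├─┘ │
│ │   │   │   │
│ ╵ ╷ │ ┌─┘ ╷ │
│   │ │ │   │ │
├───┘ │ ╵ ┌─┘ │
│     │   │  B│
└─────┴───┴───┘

Counting corner cells (2 non-opposite passages):
Total corners: 24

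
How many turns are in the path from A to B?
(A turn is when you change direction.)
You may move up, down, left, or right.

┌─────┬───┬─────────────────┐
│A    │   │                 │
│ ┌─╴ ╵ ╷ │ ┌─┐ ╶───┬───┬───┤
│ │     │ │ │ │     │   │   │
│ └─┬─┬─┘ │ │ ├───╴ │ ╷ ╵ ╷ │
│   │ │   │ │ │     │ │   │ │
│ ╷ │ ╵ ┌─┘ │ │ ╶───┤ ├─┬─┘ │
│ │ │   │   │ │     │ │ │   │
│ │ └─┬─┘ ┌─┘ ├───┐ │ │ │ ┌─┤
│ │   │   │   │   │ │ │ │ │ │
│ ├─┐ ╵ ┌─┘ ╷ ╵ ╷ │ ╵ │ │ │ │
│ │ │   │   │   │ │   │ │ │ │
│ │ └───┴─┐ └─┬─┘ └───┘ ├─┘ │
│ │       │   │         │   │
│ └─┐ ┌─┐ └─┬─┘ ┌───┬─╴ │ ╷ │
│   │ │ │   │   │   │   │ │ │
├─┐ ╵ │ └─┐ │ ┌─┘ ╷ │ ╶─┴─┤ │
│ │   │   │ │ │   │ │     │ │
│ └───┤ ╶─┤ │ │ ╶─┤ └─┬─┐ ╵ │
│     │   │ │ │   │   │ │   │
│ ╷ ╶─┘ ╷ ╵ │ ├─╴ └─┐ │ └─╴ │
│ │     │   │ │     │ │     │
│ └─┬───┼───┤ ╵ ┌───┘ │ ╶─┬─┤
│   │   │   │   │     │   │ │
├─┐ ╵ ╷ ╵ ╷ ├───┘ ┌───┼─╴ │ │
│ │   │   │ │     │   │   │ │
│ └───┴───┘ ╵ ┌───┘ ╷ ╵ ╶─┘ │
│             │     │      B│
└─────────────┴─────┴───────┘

Directions: down, down, down, down, down, down, down, right, down, right, up, up, right, right, down, right, down, down, down, left, up, left, down, left, left, up, left, down, down, right, down, right, up, right, down, right, up, right, down, down, right, up, right, right, up, right, right, up, up, left, up, up, left, down, left, down, right, down, left, down, left, up, up, up, up, right, up, right, right, right, right, down, left, down, right, right, down, right, down, left, left, down, right, down, left, down, right, right
Number of turns: 61

Solution:

┌─────┬───┬─────────────────┐
│A    │   │                 │
│ ┌─╴ ╵ ╷ │ ┌─┐ ╶───┬───┬───┤
│↓│     │ │ │ │     │   │   │
│ └─┬─┬─┘ │ │ ├───╴ │ ╷ ╵ ╷ │
│↓  │ │   │ │ │     │ │   │ │
│ ╷ │ ╵ ┌─┘ │ │ ╶───┤ ├─┬─┘ │
│↓│ │   │   │ │     │ │ │   │
│ │ └─┬─┘ ┌─┘ ├───┐ │ │ │ ┌─┤
│↓│   │   │   │   │ │ │ │ │ │
│ ├─┐ ╵ ┌─┘ ╷ ╵ ╷ │ ╵ │ │ │ │
│↓│ │   │   │   │ │   │ │ │ │
│ │ └───┴─┐ └─┬─┘ └───┘ ├─┘ │
│↓│  ↱ → ↓│   │↱ → → → ↓│   │
│ └─┐ ┌─┐ └─┬─┘ ┌───┬─╴ │ ╷ │
│↳ ↓│↑│ │↳ ↓│↱ ↑│↓ ↰│↓ ↲│ │ │
├─┐ ╵ │ └─┐ │ ┌─┘ ╷ │ ╶─┴─┤ │
│ │↳ ↑│   │↓│↑│↓ ↲│↑│↳ → ↓│ │
│ └───┤ ╶─┤ │ │ ╶─┤ └─┬─┐ ╵ │
│↓ ↰  │↓ ↰│↓│↑│↳ ↓│↑ ↰│ │↳ ↓│
│ ╷ ╶─┘ ╷ ╵ │ ├─╴ └─┐ │ └─╴ │
│↓│↑ ← ↲│↑ ↲│↑│↓ ↲  │↑│↓ ← ↲│
│ └─┬───┼───┤ ╵ ┌───┘ │ ╶─┬─┤
│↳ ↓│↱ ↓│↱ ↓│↑ ↲│↱ → ↑│↳ ↓│ │
├─┐ ╵ ╷ ╵ ╷ ├───┘ ┌───┼─╴ │ │
│ │↳ ↑│↳ ↑│↓│↱ → ↑│   │↓ ↲│ │
│ └───┴───┘ ╵ ┌───┘ ╷ ╵ ╶─┘ │
│          ↳ ↑│     │  ↳ → B│
└─────────────┴─────┴───────┘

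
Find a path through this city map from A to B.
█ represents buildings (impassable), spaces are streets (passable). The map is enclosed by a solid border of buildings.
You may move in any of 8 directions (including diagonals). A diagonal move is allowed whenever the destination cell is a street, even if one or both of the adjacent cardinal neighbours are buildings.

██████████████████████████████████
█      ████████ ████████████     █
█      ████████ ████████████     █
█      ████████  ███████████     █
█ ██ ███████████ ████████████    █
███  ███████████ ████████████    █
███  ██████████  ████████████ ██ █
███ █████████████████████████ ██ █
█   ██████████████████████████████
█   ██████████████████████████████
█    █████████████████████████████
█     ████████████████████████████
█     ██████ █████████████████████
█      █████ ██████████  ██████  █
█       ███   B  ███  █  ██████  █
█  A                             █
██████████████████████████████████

Finding the shortest path from A to B:
Movement: 8-directional
Path length: 11 steps
Directions: right → right → right → right → right → right → right → right → right → right → up-right

Solution:

██████████████████████████████████
█      ████████ ████████████     █
█      ████████ ████████████     █
█      ████████  ███████████     █
█ ██ ███████████ ████████████    █
███  ███████████ ████████████    █
███  ██████████  ████████████ ██ █
███ █████████████████████████ ██ █
█   ██████████████████████████████
█   ██████████████████████████████
█    █████████████████████████████
█     ████████████████████████████
█     ██████ █████████████████████
█      █████ ██████████  ██████  █
█       ███   B  ███  █  ██████  █
█  A→→→→→→→→→↗                   █
██████████████████████████████████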